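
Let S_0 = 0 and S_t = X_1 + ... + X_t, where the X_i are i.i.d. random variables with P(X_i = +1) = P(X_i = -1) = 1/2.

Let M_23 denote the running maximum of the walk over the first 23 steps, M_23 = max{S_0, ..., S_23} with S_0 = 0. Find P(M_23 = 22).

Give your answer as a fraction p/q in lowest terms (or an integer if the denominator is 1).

Answer: 1/8388608

Derivation:
Let M_23 = max(S_0,...,S_23). Use the reflection principle: for j ≥ 1, #{paths with M_23 ≥ j} = #{S_23 ≥ j} + #{S_23 ≥ j+1}.
By reflection, #{M_23 ≥ 22} = #{S_23 ≥ 22} + #{S_23 ≥ 23} = 1 + 1 = 2.
#{M_23 ≥ 23} = #{S_23 ≥ 23} + #{S_23 ≥ 24} = 1 + 0 = 1.
#{M_23 = 22} = 2 - 1 = 1.
P(M_23 = 22) = 1/8388608 = 1/8388608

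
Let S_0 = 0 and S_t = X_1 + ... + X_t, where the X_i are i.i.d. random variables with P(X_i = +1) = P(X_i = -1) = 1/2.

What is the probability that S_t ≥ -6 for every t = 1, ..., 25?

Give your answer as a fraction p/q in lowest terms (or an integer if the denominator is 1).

Let f(t,s) = #length-t paths at position s with S_1..S_t all ≥ -6.
f(t,s) = f(t-1,s-1) + f(t-1,s+1) for s ≥ -6; f(t,s) = 0 for s < -6.
t=0: f(0,0)=1
t=1: f(1,-1)=1 f(1,1)=1
t=2: f(2,-2)=1 f(2,0)=2 f(2,2)=1
t=3: f(3,-3)=1 f(3,-1)=3 f(3,1)=3 f(3,3)=1
t=4: f(4,-4)=1 f(4,-2)=4 f(4,0)=6 f(4,2)=4 f(4,4)=1
t=5: f(5,-5)=1 f(5,-3)=5 f(5,-1)=10 f(5,1)=10 f(5,3)=5 f(5,5)=1
t=6: f(6,-6)=1 f(6,-4)=6 f(6,-2)=15 f(6,0)=20 f(6,2)=15 f(6,4)=6 f(6,6)=1
t=7: f(7,-5)=7 f(7,-3)=21 f(7,-1)=35 f(7,1)=35 f(7,3)=21 f(7,5)=7 f(7,7)=1
t=8: f(8,-6)=7 f(8,-4)=28 f(8,-2)=56 f(8,0)=70 f(8,2)=56 f(8,4)=28 f(8,6)=8 f(8,8)=1
t=9: f(9,-5)=35 f(9,-3)=84 f(9,-1)=126 f(9,1)=126 f(9,3)=84 f(9,5)=36 f(9,7)=9 f(9,9)=1
t=10: f(10,-6)=35 f(10,-4)=119 f(10,-2)=210 f(10,0)=252 f(10,2)=210 f(10,4)=120 f(10,6)=45 f(10,8)=10 f(10,10)=1
t=11: f(11,-5)=154 f(11,-3)=329 f(11,-1)=462 f(11,1)=462 f(11,3)=330 f(11,5)=165 f(11,7)=55 f(11,9)=11 f(11,11)=1
t=12: f(12,-6)=154 f(12,-4)=483 f(12,-2)=791 f(12,0)=924 f(12,2)=792 f(12,4)=495 f(12,6)=220 f(12,8)=66 f(12,10)=12 f(12,12)=1
t=13: f(13,-5)=637 f(13,-3)=1274 f(13,-1)=1715 f(13,1)=1716 f(13,3)=1287 f(13,5)=715 f(13,7)=286 f(13,9)=78 f(13,11)=13 f(13,13)=1
t=14: f(14,-6)=637 f(14,-4)=1911 f(14,-2)=2989 f(14,0)=3431 f(14,2)=3003 f(14,4)=2002 f(14,6)=1001 f(14,8)=364 f(14,10)=91 f(14,12)=14 f(14,14)=1
t=15: f(15,-5)=2548 f(15,-3)=4900 f(15,-1)=6420 f(15,1)=6434 f(15,3)=5005 f(15,5)=3003 f(15,7)=1365 f(15,9)=455 f(15,11)=105 f(15,13)=15 f(15,15)=1
t=16: f(16,-6)=2548 f(16,-4)=7448 f(16,-2)=11320 f(16,0)=12854 f(16,2)=11439 f(16,4)=8008 f(16,6)=4368 f(16,8)=1820 f(16,10)=560 f(16,12)=120 f(16,14)=16 f(16,16)=1
t=17: f(17,-5)=9996 f(17,-3)=18768 f(17,-1)=24174 f(17,1)=24293 f(17,3)=19447 f(17,5)=12376 f(17,7)=6188 f(17,9)=2380 f(17,11)=680 f(17,13)=136 f(17,15)=17 f(17,17)=1
t=18: f(18,-6)=9996 f(18,-4)=28764 f(18,-2)=42942 f(18,0)=48467 f(18,2)=43740 f(18,4)=31823 f(18,6)=18564 f(18,8)=8568 f(18,10)=3060 f(18,12)=816 f(18,14)=153 f(18,16)=18 f(18,18)=1
t=19: f(19,-5)=38760 f(19,-3)=71706 f(19,-1)=91409 f(19,1)=92207 f(19,3)=75563 f(19,5)=50387 f(19,7)=27132 f(19,9)=11628 f(19,11)=3876 f(19,13)=969 f(19,15)=171 f(19,17)=19 f(19,19)=1
t=20: f(20,-6)=38760 f(20,-4)=110466 f(20,-2)=163115 f(20,0)=183616 f(20,2)=167770 f(20,4)=125950 f(20,6)=77519 f(20,8)=38760 f(20,10)=15504 f(20,12)=4845 f(20,14)=1140 f(20,16)=190 f(20,18)=20 f(20,20)=1
t=21: f(21,-5)=149226 f(21,-3)=273581 f(21,-1)=346731 f(21,1)=351386 f(21,3)=293720 f(21,5)=203469 f(21,7)=116279 f(21,9)=54264 f(21,11)=20349 f(21,13)=5985 f(21,15)=1330 f(21,17)=210 f(21,19)=21 f(21,21)=1
t=22: f(22,-6)=149226 f(22,-4)=422807 f(22,-2)=620312 f(22,0)=698117 f(22,2)=645106 f(22,4)=497189 f(22,6)=319748 f(22,8)=170543 f(22,10)=74613 f(22,12)=26334 f(22,14)=7315 f(22,16)=1540 f(22,18)=231 f(22,20)=22 f(22,22)=1
t=23: f(23,-5)=572033 f(23,-3)=1043119 f(23,-1)=1318429 f(23,1)=1343223 f(23,3)=1142295 f(23,5)=816937 f(23,7)=490291 f(23,9)=245156 f(23,11)=100947 f(23,13)=33649 f(23,15)=8855 f(23,17)=1771 f(23,19)=253 f(23,21)=23 f(23,23)=1
t=24: f(24,-6)=572033 f(24,-4)=1615152 f(24,-2)=2361548 f(24,0)=2661652 f(24,2)=2485518 f(24,4)=1959232 f(24,6)=1307228 f(24,8)=735447 f(24,10)=346103 f(24,12)=134596 f(24,14)=42504 f(24,16)=10626 f(24,18)=2024 f(24,20)=276 f(24,22)=24 f(24,24)=1
t=25: f(25,-5)=2187185 f(25,-3)=3976700 f(25,-1)=5023200 f(25,1)=5147170 f(25,3)=4444750 f(25,5)=3266460 f(25,7)=2042675 f(25,9)=1081550 f(25,11)=480699 f(25,13)=177100 f(25,15)=53130 f(25,17)=12650 f(25,19)=2300 f(25,21)=300 f(25,23)=25 f(25,25)=1
Σ_s f(25,s) = 27895895
P = 27895895/33554432 = 27895895/33554432

Answer: 27895895/33554432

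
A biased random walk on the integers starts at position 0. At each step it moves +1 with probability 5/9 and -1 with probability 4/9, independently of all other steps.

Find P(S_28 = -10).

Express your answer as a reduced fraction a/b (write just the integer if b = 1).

To reach position -10 after 28 steps: need 9 steps of +1 and 19 steps of -1.
Number of such sequences: C(28,9) = 6906900
Each has probability (5/9)^9 · (4/9)^19 = 536870912000000000/523347633027360537213511521
P = 6906900 · 536870912000000000/523347633027360537213511521 = 1236037900697600000000000/174449211009120179071170507

Answer: 1236037900697600000000000/174449211009120179071170507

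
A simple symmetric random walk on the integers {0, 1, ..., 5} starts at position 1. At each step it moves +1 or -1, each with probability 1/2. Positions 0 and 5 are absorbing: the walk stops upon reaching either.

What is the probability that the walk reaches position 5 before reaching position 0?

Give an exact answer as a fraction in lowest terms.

Answer: 1/5

Derivation:
Symmetric walk (p = 1/2): the harmonic-function argument gives P(hit 5 before 0 | start at 1) = a/N.
P = 1/5 = 1/5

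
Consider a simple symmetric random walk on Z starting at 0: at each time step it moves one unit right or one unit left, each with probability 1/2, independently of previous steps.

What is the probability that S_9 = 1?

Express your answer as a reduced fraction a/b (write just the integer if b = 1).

Answer: 63/256

Derivation:
To reach position 1 after 9 steps: need 5 steps of +1 and 4 of -1.
Favorable paths: C(9,5) = 126
Total paths: 2^9 = 512
P = 126/512 = 63/256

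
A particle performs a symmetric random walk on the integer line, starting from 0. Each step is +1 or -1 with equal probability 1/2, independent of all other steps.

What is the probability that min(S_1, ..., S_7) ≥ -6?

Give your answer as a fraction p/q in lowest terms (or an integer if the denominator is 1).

Answer: 127/128

Derivation:
Let f(t,s) = #length-t paths at position s with S_1..S_t all ≥ -6.
f(t,s) = f(t-1,s-1) + f(t-1,s+1) for s ≥ -6; f(t,s) = 0 for s < -6.
t=0: f(0,0)=1
t=1: f(1,-1)=1 f(1,1)=1
t=2: f(2,-2)=1 f(2,0)=2 f(2,2)=1
t=3: f(3,-3)=1 f(3,-1)=3 f(3,1)=3 f(3,3)=1
t=4: f(4,-4)=1 f(4,-2)=4 f(4,0)=6 f(4,2)=4 f(4,4)=1
t=5: f(5,-5)=1 f(5,-3)=5 f(5,-1)=10 f(5,1)=10 f(5,3)=5 f(5,5)=1
t=6: f(6,-6)=1 f(6,-4)=6 f(6,-2)=15 f(6,0)=20 f(6,2)=15 f(6,4)=6 f(6,6)=1
t=7: f(7,-5)=7 f(7,-3)=21 f(7,-1)=35 f(7,1)=35 f(7,3)=21 f(7,5)=7 f(7,7)=1
Σ_s f(7,s) = 127
P = 127/128 = 127/128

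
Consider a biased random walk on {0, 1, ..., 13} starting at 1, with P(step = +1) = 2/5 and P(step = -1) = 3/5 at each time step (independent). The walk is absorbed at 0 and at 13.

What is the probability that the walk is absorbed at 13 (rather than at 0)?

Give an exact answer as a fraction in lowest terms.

Biased walk: p = 2/5, q = 3/5, r = q/p = 3/2
Gambler's ruin: P(hit 13 before 0 | start at 1) = (1 - r^a)/(1 - r^N)
r^1 = 3/2; r^13 = 1594323/8192
P = (1 - 3/2) / (1 - 1594323/8192) = -1/2 / -1586131/8192 = 4096/1586131

Answer: 4096/1586131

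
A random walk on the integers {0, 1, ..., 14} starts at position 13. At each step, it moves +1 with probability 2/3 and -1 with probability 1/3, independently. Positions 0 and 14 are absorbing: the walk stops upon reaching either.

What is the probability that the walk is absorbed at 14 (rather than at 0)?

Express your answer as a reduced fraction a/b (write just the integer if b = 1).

Biased walk: p = 2/3, q = 1/3, r = q/p = 1/2
Gambler's ruin: P(hit 14 before 0 | start at 13) = (1 - r^a)/(1 - r^N)
r^13 = 1/8192; r^14 = 1/16384
P = (1 - 1/8192) / (1 - 1/16384) = 8191/8192 / 16383/16384 = 16382/16383

Answer: 16382/16383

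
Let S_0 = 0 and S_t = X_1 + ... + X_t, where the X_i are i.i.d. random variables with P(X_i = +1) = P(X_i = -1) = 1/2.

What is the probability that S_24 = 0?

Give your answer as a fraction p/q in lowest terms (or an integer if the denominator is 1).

To return to 0 after 24 steps: need exactly 12 steps of +1 and 12 of -1.
Favorable paths: C(24,12) = 2704156
Total paths: 2^24 = 16777216
P = 2704156/16777216 = 676039/4194304

Answer: 676039/4194304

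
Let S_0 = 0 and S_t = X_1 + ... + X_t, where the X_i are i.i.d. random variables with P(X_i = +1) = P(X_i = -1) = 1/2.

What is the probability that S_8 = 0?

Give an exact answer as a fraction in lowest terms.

Answer: 35/128

Derivation:
To return to 0 after 8 steps: need exactly 4 steps of +1 and 4 of -1.
Favorable paths: C(8,4) = 70
Total paths: 2^8 = 256
P = 70/256 = 35/128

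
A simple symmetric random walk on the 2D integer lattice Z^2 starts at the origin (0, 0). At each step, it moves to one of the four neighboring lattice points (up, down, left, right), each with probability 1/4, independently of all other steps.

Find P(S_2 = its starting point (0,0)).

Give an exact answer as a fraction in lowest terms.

Answer: 1/4

Derivation:
Let h be the number of horizontal steps (so 2-h are vertical). To end at (0,0) need (h+0)/2 right-steps and ((2-h)+0)/2 up-steps.
Sum over h with 0 ≤ h ≤ 2, h ≡ 0 (mod 2), 2-h ≡ 0 (mod 2):
h=0: C(2,0)·C(0,0)·C(2,1) = 1·1·2 = 2
h=2: C(2,2)·C(2,1)·C(0,0) = 1·2·1 = 2
Total favorable: 4
Total paths: 4^2 = 16
P = 4/16 = 1/4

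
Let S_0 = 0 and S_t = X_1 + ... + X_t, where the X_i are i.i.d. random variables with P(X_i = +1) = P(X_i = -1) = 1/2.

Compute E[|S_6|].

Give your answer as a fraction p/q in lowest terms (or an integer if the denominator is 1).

S_6 takes values m ≡ 0 (mod 2) with |m| ≤ 6; P(S_6=m) = C(6,(6+m)/2)/2^6.
Total paths: 2^6 = 64
Distribution: P(S=-6)=1/64, P(S=-4)=6/64, P(S=-2)=15/64, P(S=0)=20/64, P(S=2)=15/64, P(S=4)=6/64, P(S=6)=1/64
E[|S_6|] = Σ_m |m|·P(S_6=m) = 120/64 = 15/8

Answer: 15/8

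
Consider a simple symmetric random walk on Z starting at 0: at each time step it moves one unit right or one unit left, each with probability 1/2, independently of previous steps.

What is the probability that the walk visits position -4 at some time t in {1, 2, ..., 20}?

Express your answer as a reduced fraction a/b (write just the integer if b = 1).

Count via complement. Let g(t,s) = #length-t paths at position s with S_1..S_t all ≠ -4.
g(t,s) = g(t-1,s-1) + g(t-1,s+1) for s ≠ -4; g(t,-4) = 0.
t=0: g(0,0)=1
t=1: g(1,-1)=1 g(1,1)=1
t=2: g(2,-2)=1 g(2,0)=2 g(2,2)=1
t=3: g(3,-3)=1 g(3,-1)=3 g(3,1)=3 g(3,3)=1
t=4: g(4,-2)=4 g(4,0)=6 g(4,2)=4 g(4,4)=1
t=5: g(5,-3)=4 g(5,-1)=10 g(5,1)=10 g(5,3)=5 g(5,5)=1
t=6: g(6,-2)=14 g(6,0)=20 g(6,2)=15 g(6,4)=6 g(6,6)=1
t=7: g(7,-3)=14 g(7,-1)=34 g(7,1)=35 g(7,3)=21 g(7,5)=7 g(7,7)=1
t=8: g(8,-2)=48 g(8,0)=69 g(8,2)=56 g(8,4)=28 g(8,6)=8 g(8,8)=1
t=9: g(9,-3)=48 g(9,-1)=117 g(9,1)=125 g(9,3)=84 g(9,5)=36 g(9,7)=9 g(9,9)=1
t=10: g(10,-2)=165 g(10,0)=242 g(10,2)=209 g(10,4)=120 g(10,6)=45 g(10,8)=10 g(10,10)=1
t=11: g(11,-3)=165 g(11,-1)=407 g(11,1)=451 g(11,3)=329 g(11,5)=165 g(11,7)=55 g(11,9)=11 g(11,11)=1
t=12: g(12,-2)=572 g(12,0)=858 g(12,2)=780 g(12,4)=494 g(12,6)=220 g(12,8)=66 g(12,10)=12 g(12,12)=1
t=13: g(13,-3)=572 g(13,-1)=1430 g(13,1)=1638 g(13,3)=1274 g(13,5)=714 g(13,7)=286 g(13,9)=78 g(13,11)=13 g(13,13)=1
t=14: g(14,-2)=2002 g(14,0)=3068 g(14,2)=2912 g(14,4)=1988 g(14,6)=1000 g(14,8)=364 g(14,10)=91 g(14,12)=14 g(14,14)=1
t=15: g(15,-3)=2002 g(15,-1)=5070 g(15,1)=5980 g(15,3)=4900 g(15,5)=2988 g(15,7)=1364 g(15,9)=455 g(15,11)=105 g(15,13)=15 g(15,15)=1
t=16: g(16,-2)=7072 g(16,0)=11050 g(16,2)=10880 g(16,4)=7888 g(16,6)=4352 g(16,8)=1819 g(16,10)=560 g(16,12)=120 g(16,14)=16 g(16,16)=1
t=17: g(17,-3)=7072 g(17,-1)=18122 g(17,1)=21930 g(17,3)=18768 g(17,5)=12240 g(17,7)=6171 g(17,9)=2379 g(17,11)=680 g(17,13)=136 g(17,15)=17 g(17,17)=1
t=18: g(18,-2)=25194 g(18,0)=40052 g(18,2)=40698 g(18,4)=31008 g(18,6)=18411 g(18,8)=8550 g(18,10)=3059 g(18,12)=816 g(18,14)=153 g(18,16)=18 g(18,18)=1
t=19: g(19,-3)=25194 g(19,-1)=65246 g(19,1)=80750 g(19,3)=71706 g(19,5)=49419 g(19,7)=26961 g(19,9)=11609 g(19,11)=3875 g(19,13)=969 g(19,15)=171 g(19,17)=19 g(19,19)=1
t=20: g(20,-2)=90440 g(20,0)=145996 g(20,2)=152456 g(20,4)=121125 g(20,6)=76380 g(20,8)=38570 g(20,10)=15484 g(20,12)=4844 g(20,14)=1140 g(20,16)=190 g(20,18)=20 g(20,20)=1
Paths never hitting -4: Σ_s g(20,s) = 646646
Paths hitting -4: 2^20 - 646646 = 401930
P = 401930/1048576 = 200965/524288

Answer: 200965/524288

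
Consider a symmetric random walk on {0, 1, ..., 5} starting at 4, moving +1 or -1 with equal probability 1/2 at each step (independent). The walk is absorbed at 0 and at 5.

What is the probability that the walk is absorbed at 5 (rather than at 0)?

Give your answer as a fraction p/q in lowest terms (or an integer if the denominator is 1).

Symmetric walk (p = 1/2): the harmonic-function argument gives P(hit 5 before 0 | start at 4) = a/N.
P = 4/5 = 4/5

Answer: 4/5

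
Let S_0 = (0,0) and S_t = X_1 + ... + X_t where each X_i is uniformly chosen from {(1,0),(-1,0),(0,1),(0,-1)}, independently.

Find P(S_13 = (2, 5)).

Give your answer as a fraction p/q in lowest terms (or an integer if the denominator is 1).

Let h be the number of horizontal steps (so 13-h are vertical). To end at (2,5) need (h+2)/2 right-steps and ((13-h)+5)/2 up-steps.
Sum over h with 2 ≤ h ≤ 8, h ≡ 0 (mod 2), 13-h ≡ 1 (mod 2):
h=2: C(13,2)·C(2,2)·C(11,8) = 78·1·165 = 12870
h=4: C(13,4)·C(4,3)·C(9,7) = 715·4·36 = 102960
h=6: C(13,6)·C(6,4)·C(7,6) = 1716·15·7 = 180180
h=8: C(13,8)·C(8,5)·C(5,5) = 1287·56·1 = 72072
Total favorable: 368082
Total paths: 4^13 = 67108864
P = 368082/67108864 = 184041/33554432

Answer: 184041/33554432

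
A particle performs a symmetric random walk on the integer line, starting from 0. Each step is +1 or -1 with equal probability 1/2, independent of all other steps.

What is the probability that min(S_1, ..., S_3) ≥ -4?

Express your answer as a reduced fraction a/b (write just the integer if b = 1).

Answer: 1

Derivation:
Let f(t,s) = #length-t paths at position s with S_1..S_t all ≥ -4.
f(t,s) = f(t-1,s-1) + f(t-1,s+1) for s ≥ -4; f(t,s) = 0 for s < -4.
t=0: f(0,0)=1
t=1: f(1,-1)=1 f(1,1)=1
t=2: f(2,-2)=1 f(2,0)=2 f(2,2)=1
t=3: f(3,-3)=1 f(3,-1)=3 f(3,1)=3 f(3,3)=1
Σ_s f(3,s) = 8
P = 8/8 = 1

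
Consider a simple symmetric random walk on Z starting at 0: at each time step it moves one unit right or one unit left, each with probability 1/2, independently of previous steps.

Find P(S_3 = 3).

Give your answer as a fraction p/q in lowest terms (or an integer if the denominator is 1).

Answer: 1/8

Derivation:
To reach position 3 after 3 steps: need 3 steps of +1 and 0 of -1.
Favorable paths: C(3,3) = 1
Total paths: 2^3 = 8
P = 1/8 = 1/8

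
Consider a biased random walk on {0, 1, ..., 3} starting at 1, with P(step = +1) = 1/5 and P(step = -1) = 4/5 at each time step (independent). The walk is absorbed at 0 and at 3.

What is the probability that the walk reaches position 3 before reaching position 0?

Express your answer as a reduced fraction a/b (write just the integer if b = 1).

Answer: 1/21

Derivation:
Biased walk: p = 1/5, q = 4/5, r = q/p = 4
Gambler's ruin: P(hit 3 before 0 | start at 1) = (1 - r^a)/(1 - r^N)
r^1 = 4; r^3 = 64
P = (1 - 4) / (1 - 64) = -3 / -63 = 1/21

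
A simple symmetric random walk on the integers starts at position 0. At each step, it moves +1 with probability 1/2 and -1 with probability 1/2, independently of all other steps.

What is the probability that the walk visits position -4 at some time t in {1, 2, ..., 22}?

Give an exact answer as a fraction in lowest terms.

Answer: 106135/262144

Derivation:
Count via complement. Let g(t,s) = #length-t paths at position s with S_1..S_t all ≠ -4.
g(t,s) = g(t-1,s-1) + g(t-1,s+1) for s ≠ -4; g(t,-4) = 0.
t=0: g(0,0)=1
t=1: g(1,-1)=1 g(1,1)=1
t=2: g(2,-2)=1 g(2,0)=2 g(2,2)=1
t=3: g(3,-3)=1 g(3,-1)=3 g(3,1)=3 g(3,3)=1
t=4: g(4,-2)=4 g(4,0)=6 g(4,2)=4 g(4,4)=1
t=5: g(5,-3)=4 g(5,-1)=10 g(5,1)=10 g(5,3)=5 g(5,5)=1
t=6: g(6,-2)=14 g(6,0)=20 g(6,2)=15 g(6,4)=6 g(6,6)=1
t=7: g(7,-3)=14 g(7,-1)=34 g(7,1)=35 g(7,3)=21 g(7,5)=7 g(7,7)=1
t=8: g(8,-2)=48 g(8,0)=69 g(8,2)=56 g(8,4)=28 g(8,6)=8 g(8,8)=1
t=9: g(9,-3)=48 g(9,-1)=117 g(9,1)=125 g(9,3)=84 g(9,5)=36 g(9,7)=9 g(9,9)=1
t=10: g(10,-2)=165 g(10,0)=242 g(10,2)=209 g(10,4)=120 g(10,6)=45 g(10,8)=10 g(10,10)=1
t=11: g(11,-3)=165 g(11,-1)=407 g(11,1)=451 g(11,3)=329 g(11,5)=165 g(11,7)=55 g(11,9)=11 g(11,11)=1
t=12: g(12,-2)=572 g(12,0)=858 g(12,2)=780 g(12,4)=494 g(12,6)=220 g(12,8)=66 g(12,10)=12 g(12,12)=1
t=13: g(13,-3)=572 g(13,-1)=1430 g(13,1)=1638 g(13,3)=1274 g(13,5)=714 g(13,7)=286 g(13,9)=78 g(13,11)=13 g(13,13)=1
t=14: g(14,-2)=2002 g(14,0)=3068 g(14,2)=2912 g(14,4)=1988 g(14,6)=1000 g(14,8)=364 g(14,10)=91 g(14,12)=14 g(14,14)=1
t=15: g(15,-3)=2002 g(15,-1)=5070 g(15,1)=5980 g(15,3)=4900 g(15,5)=2988 g(15,7)=1364 g(15,9)=455 g(15,11)=105 g(15,13)=15 g(15,15)=1
t=16: g(16,-2)=7072 g(16,0)=11050 g(16,2)=10880 g(16,4)=7888 g(16,6)=4352 g(16,8)=1819 g(16,10)=560 g(16,12)=120 g(16,14)=16 g(16,16)=1
t=17: g(17,-3)=7072 g(17,-1)=18122 g(17,1)=21930 g(17,3)=18768 g(17,5)=12240 g(17,7)=6171 g(17,9)=2379 g(17,11)=680 g(17,13)=136 g(17,15)=17 g(17,17)=1
t=18: g(18,-2)=25194 g(18,0)=40052 g(18,2)=40698 g(18,4)=31008 g(18,6)=18411 g(18,8)=8550 g(18,10)=3059 g(18,12)=816 g(18,14)=153 g(18,16)=18 g(18,18)=1
t=19: g(19,-3)=25194 g(19,-1)=65246 g(19,1)=80750 g(19,3)=71706 g(19,5)=49419 g(19,7)=26961 g(19,9)=11609 g(19,11)=3875 g(19,13)=969 g(19,15)=171 g(19,17)=19 g(19,19)=1
t=20: g(20,-2)=90440 g(20,0)=145996 g(20,2)=152456 g(20,4)=121125 g(20,6)=76380 g(20,8)=38570 g(20,10)=15484 g(20,12)=4844 g(20,14)=1140 g(20,16)=190 g(20,18)=20 g(20,20)=1
t=21: g(21,-3)=90440 g(21,-1)=236436 g(21,1)=298452 g(21,3)=273581 g(21,5)=197505 g(21,7)=114950 g(21,9)=54054 g(21,11)=20328 g(21,13)=5984 g(21,15)=1330 g(21,17)=210 g(21,19)=21 g(21,21)=1
t=22: g(22,-2)=326876 g(22,0)=534888 g(22,2)=572033 g(22,4)=471086 g(22,6)=312455 g(22,8)=169004 g(22,10)=74382 g(22,12)=26312 g(22,14)=7314 g(22,16)=1540 g(22,18)=231 g(22,20)=22 g(22,22)=1
Paths never hitting -4: Σ_s g(22,s) = 2496144
Paths hitting -4: 2^22 - 2496144 = 1698160
P = 1698160/4194304 = 106135/262144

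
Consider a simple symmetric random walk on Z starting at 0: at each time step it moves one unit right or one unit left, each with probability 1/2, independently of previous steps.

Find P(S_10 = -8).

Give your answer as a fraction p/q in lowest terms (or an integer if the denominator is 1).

Answer: 5/512

Derivation:
To reach position -8 after 10 steps: need 1 step of +1 and 9 of -1.
Favorable paths: C(10,1) = 10
Total paths: 2^10 = 1024
P = 10/1024 = 5/512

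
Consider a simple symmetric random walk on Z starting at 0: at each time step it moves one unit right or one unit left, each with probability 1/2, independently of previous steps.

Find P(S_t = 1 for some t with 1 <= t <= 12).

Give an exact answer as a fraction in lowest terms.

Answer: 793/1024

Derivation:
Count via complement. Let g(t,s) = #length-t paths at position s with S_1..S_t all ≠ 1.
g(t,s) = g(t-1,s-1) + g(t-1,s+1) for s ≠ 1; g(t,1) = 0.
t=0: g(0,0)=1
t=1: g(1,-1)=1
t=2: g(2,-2)=1 g(2,0)=1
t=3: g(3,-3)=1 g(3,-1)=2
t=4: g(4,-4)=1 g(4,-2)=3 g(4,0)=2
t=5: g(5,-5)=1 g(5,-3)=4 g(5,-1)=5
t=6: g(6,-6)=1 g(6,-4)=5 g(6,-2)=9 g(6,0)=5
t=7: g(7,-7)=1 g(7,-5)=6 g(7,-3)=14 g(7,-1)=14
t=8: g(8,-8)=1 g(8,-6)=7 g(8,-4)=20 g(8,-2)=28 g(8,0)=14
t=9: g(9,-9)=1 g(9,-7)=8 g(9,-5)=27 g(9,-3)=48 g(9,-1)=42
t=10: g(10,-10)=1 g(10,-8)=9 g(10,-6)=35 g(10,-4)=75 g(10,-2)=90 g(10,0)=42
t=11: g(11,-11)=1 g(11,-9)=10 g(11,-7)=44 g(11,-5)=110 g(11,-3)=165 g(11,-1)=132
t=12: g(12,-12)=1 g(12,-10)=11 g(12,-8)=54 g(12,-6)=154 g(12,-4)=275 g(12,-2)=297 g(12,0)=132
Paths never hitting 1: Σ_s g(12,s) = 924
Paths hitting 1: 2^12 - 924 = 3172
P = 3172/4096 = 793/1024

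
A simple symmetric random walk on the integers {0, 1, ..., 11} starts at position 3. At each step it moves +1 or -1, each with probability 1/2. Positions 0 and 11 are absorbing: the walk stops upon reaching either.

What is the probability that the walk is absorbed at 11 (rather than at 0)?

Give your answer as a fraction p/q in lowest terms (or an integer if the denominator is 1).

Symmetric walk (p = 1/2): the harmonic-function argument gives P(hit 11 before 0 | start at 3) = a/N.
P = 3/11 = 3/11

Answer: 3/11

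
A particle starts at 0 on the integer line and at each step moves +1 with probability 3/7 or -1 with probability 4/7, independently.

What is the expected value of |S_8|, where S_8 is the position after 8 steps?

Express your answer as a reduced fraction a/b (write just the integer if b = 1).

S_8 takes values m ≡ 0 (mod 2) with |m| ≤ 8; P(S_8=m) = C(8,(8+m)/2) · (3/7)^((8+m)/2) · (4/7)^((8-m)/2).
Distribution: P(S=-8)=65536/5764801, P(S=-6)=393216/5764801, P(S=-4)=147456/823543, P(S=-2)=221184/823543, P(S=0)=207360/823543, P(S=2)=124416/823543, P(S=4)=46656/823543, P(S=6)=69984/5764801, P(S=8)=6561/5764801
E[|S_8|] = Σ_m |m|·P(S_8=m) = 13629512/5764801

Answer: 13629512/5764801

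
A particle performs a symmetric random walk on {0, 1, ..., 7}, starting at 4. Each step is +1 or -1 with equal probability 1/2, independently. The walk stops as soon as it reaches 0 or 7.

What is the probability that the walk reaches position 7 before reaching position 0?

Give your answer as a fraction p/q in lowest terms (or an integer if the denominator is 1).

Symmetric walk (p = 1/2): the harmonic-function argument gives P(hit 7 before 0 | start at 4) = a/N.
P = 4/7 = 4/7

Answer: 4/7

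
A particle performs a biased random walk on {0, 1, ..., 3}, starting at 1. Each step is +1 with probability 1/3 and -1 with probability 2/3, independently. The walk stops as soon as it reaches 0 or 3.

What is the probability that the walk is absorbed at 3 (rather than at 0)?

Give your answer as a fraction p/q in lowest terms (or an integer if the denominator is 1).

Answer: 1/7

Derivation:
Biased walk: p = 1/3, q = 2/3, r = q/p = 2
Gambler's ruin: P(hit 3 before 0 | start at 1) = (1 - r^a)/(1 - r^N)
r^1 = 2; r^3 = 8
P = (1 - 2) / (1 - 8) = -1 / -7 = 1/7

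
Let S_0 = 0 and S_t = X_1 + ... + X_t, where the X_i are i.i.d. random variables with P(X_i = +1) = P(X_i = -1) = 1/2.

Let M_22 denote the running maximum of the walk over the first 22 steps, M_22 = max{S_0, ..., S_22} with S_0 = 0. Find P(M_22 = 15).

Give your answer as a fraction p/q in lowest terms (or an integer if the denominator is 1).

Let M_22 = max(S_0,...,S_22). Use the reflection principle: for j ≥ 1, #{paths with M_22 ≥ j} = #{S_22 ≥ j} + #{S_22 ≥ j+1}.
By reflection, #{M_22 ≥ 15} = #{S_22 ≥ 15} + #{S_22 ≥ 16} = 1794 + 1794 = 3588.
#{M_22 ≥ 16} = #{S_22 ≥ 16} + #{S_22 ≥ 17} = 1794 + 254 = 2048.
#{M_22 = 15} = 3588 - 2048 = 1540.
P(M_22 = 15) = 1540/4194304 = 385/1048576

Answer: 385/1048576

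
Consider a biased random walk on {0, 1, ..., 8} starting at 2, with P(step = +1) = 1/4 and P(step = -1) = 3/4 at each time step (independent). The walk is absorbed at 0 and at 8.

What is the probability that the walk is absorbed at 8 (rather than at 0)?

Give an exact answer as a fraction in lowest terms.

Answer: 1/820

Derivation:
Biased walk: p = 1/4, q = 3/4, r = q/p = 3
Gambler's ruin: P(hit 8 before 0 | start at 2) = (1 - r^a)/(1 - r^N)
r^2 = 9; r^8 = 6561
P = (1 - 9) / (1 - 6561) = -8 / -6560 = 1/820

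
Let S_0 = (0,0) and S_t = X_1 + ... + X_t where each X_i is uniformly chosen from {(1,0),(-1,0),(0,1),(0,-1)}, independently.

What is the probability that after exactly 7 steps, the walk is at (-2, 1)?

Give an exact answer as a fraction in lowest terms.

Let h be the number of horizontal steps (so 7-h are vertical). To end at (-2,1) need (h-2)/2 right-steps and ((7-h)+1)/2 up-steps.
Sum over h with 2 ≤ h ≤ 6, h ≡ 0 (mod 2), 7-h ≡ 1 (mod 2):
h=2: C(7,2)·C(2,0)·C(5,3) = 21·1·10 = 210
h=4: C(7,4)·C(4,1)·C(3,2) = 35·4·3 = 420
h=6: C(7,6)·C(6,2)·C(1,1) = 7·15·1 = 105
Total favorable: 735
Total paths: 4^7 = 16384
P = 735/16384 = 735/16384

Answer: 735/16384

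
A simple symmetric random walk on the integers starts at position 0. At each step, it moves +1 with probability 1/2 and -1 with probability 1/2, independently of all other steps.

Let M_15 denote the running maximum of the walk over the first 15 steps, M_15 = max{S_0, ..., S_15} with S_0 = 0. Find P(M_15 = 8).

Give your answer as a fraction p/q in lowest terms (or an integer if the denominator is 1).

Let M_15 = max(S_0,...,S_15). Use the reflection principle: for j ≥ 1, #{paths with M_15 ≥ j} = #{S_15 ≥ j} + #{S_15 ≥ j+1}.
By reflection, #{M_15 ≥ 8} = #{S_15 ≥ 8} + #{S_15 ≥ 9} = 576 + 576 = 1152.
#{M_15 ≥ 9} = #{S_15 ≥ 9} + #{S_15 ≥ 10} = 576 + 121 = 697.
#{M_15 = 8} = 1152 - 697 = 455.
P(M_15 = 8) = 455/32768 = 455/32768

Answer: 455/32768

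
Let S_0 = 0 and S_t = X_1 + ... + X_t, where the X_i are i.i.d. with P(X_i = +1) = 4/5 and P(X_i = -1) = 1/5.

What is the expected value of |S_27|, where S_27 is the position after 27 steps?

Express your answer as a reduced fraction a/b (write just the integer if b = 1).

S_27 takes values m ≡ 1 (mod 2) with |m| ≤ 27; P(S_27=m) = C(27,(27+m)/2) · (4/5)^((27+m)/2) · (1/5)^((27-m)/2).
Distribution: P(S=-27)=1/7450580596923828125, P(S=-25)=108/7450580596923828125, P(S=-23)=5616/7450580596923828125, P(S=-21)=7488/298023223876953125, P(S=-19)=179712/298023223876953125, P(S=-17)=16533504/1490116119384765625, P(S=-15)=242491392/1490116119384765625, P(S=-13)=2909896704/1490116119384765625, P(S=-11)=5819793408/298023223876953125, P(S=-9)=49144922112/298023223876953125, P(S=-7)=1769217196032/1490116119384765625, P(S=-5)=10936979030016/1490116119384765625, P(S=-3)=58330554826752/1490116119384765625, P(S=-1)=53843589070848/298023223876953125, P(S=1)=215374356283392/298023223876953125, P(S=3)=3733155508912128/1490116119384765625, P(S=5)=11199466526736384/1490116119384765625, P(S=7)=28986854539788288/1490116119384765625, P(S=9)=12883046462128128/298023223876953125, P(S=11)=24409982770348032/298023223876953125, P(S=13)=195279862162784256/1490116119384765625, P(S=15)=260373149550379008/1490116119384765625, P(S=17)=284043435873140736/1490116119384765625, P(S=19)=49398858412720128/298023223876953125, P(S=21)=32932572275146752/298023223876953125, P(S=23)=395190867301761024/7450580596923828125, P(S=25)=121597189939003392/7450580596923828125, P(S=27)=18014398509481984/7450580596923828125
E[|S_27|] = Σ_m |m|·P(S_27=m) = 24140908838834147403/1490116119384765625

Answer: 24140908838834147403/1490116119384765625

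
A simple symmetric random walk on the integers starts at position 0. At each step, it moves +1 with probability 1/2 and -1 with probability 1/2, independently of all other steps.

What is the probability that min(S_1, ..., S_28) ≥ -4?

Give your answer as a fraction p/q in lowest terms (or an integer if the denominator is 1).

Let f(t,s) = #length-t paths at position s with S_1..S_t all ≥ -4.
f(t,s) = f(t-1,s-1) + f(t-1,s+1) for s ≥ -4; f(t,s) = 0 for s < -4.
t=0: f(0,0)=1
t=1: f(1,-1)=1 f(1,1)=1
t=2: f(2,-2)=1 f(2,0)=2 f(2,2)=1
t=3: f(3,-3)=1 f(3,-1)=3 f(3,1)=3 f(3,3)=1
t=4: f(4,-4)=1 f(4,-2)=4 f(4,0)=6 f(4,2)=4 f(4,4)=1
t=5: f(5,-3)=5 f(5,-1)=10 f(5,1)=10 f(5,3)=5 f(5,5)=1
t=6: f(6,-4)=5 f(6,-2)=15 f(6,0)=20 f(6,2)=15 f(6,4)=6 f(6,6)=1
t=7: f(7,-3)=20 f(7,-1)=35 f(7,1)=35 f(7,3)=21 f(7,5)=7 f(7,7)=1
t=8: f(8,-4)=20 f(8,-2)=55 f(8,0)=70 f(8,2)=56 f(8,4)=28 f(8,6)=8 f(8,8)=1
t=9: f(9,-3)=75 f(9,-1)=125 f(9,1)=126 f(9,3)=84 f(9,5)=36 f(9,7)=9 f(9,9)=1
t=10: f(10,-4)=75 f(10,-2)=200 f(10,0)=251 f(10,2)=210 f(10,4)=120 f(10,6)=45 f(10,8)=10 f(10,10)=1
t=11: f(11,-3)=275 f(11,-1)=451 f(11,1)=461 f(11,3)=330 f(11,5)=165 f(11,7)=55 f(11,9)=11 f(11,11)=1
t=12: f(12,-4)=275 f(12,-2)=726 f(12,0)=912 f(12,2)=791 f(12,4)=495 f(12,6)=220 f(12,8)=66 f(12,10)=12 f(12,12)=1
t=13: f(13,-3)=1001 f(13,-1)=1638 f(13,1)=1703 f(13,3)=1286 f(13,5)=715 f(13,7)=286 f(13,9)=78 f(13,11)=13 f(13,13)=1
t=14: f(14,-4)=1001 f(14,-2)=2639 f(14,0)=3341 f(14,2)=2989 f(14,4)=2001 f(14,6)=1001 f(14,8)=364 f(14,10)=91 f(14,12)=14 f(14,14)=1
t=15: f(15,-3)=3640 f(15,-1)=5980 f(15,1)=6330 f(15,3)=4990 f(15,5)=3002 f(15,7)=1365 f(15,9)=455 f(15,11)=105 f(15,13)=15 f(15,15)=1
t=16: f(16,-4)=3640 f(16,-2)=9620 f(16,0)=12310 f(16,2)=11320 f(16,4)=7992 f(16,6)=4367 f(16,8)=1820 f(16,10)=560 f(16,12)=120 f(16,14)=16 f(16,16)=1
t=17: f(17,-3)=13260 f(17,-1)=21930 f(17,1)=23630 f(17,3)=19312 f(17,5)=12359 f(17,7)=6187 f(17,9)=2380 f(17,11)=680 f(17,13)=136 f(17,15)=17 f(17,17)=1
t=18: f(18,-4)=13260 f(18,-2)=35190 f(18,0)=45560 f(18,2)=42942 f(18,4)=31671 f(18,6)=18546 f(18,8)=8567 f(18,10)=3060 f(18,12)=816 f(18,14)=153 f(18,16)=18 f(18,18)=1
t=19: f(19,-3)=48450 f(19,-1)=80750 f(19,1)=88502 f(19,3)=74613 f(19,5)=50217 f(19,7)=27113 f(19,9)=11627 f(19,11)=3876 f(19,13)=969 f(19,15)=171 f(19,17)=19 f(19,19)=1
t=20: f(20,-4)=48450 f(20,-2)=129200 f(20,0)=169252 f(20,2)=163115 f(20,4)=124830 f(20,6)=77330 f(20,8)=38740 f(20,10)=15503 f(20,12)=4845 f(20,14)=1140 f(20,16)=190 f(20,18)=20 f(20,20)=1
t=21: f(21,-3)=177650 f(21,-1)=298452 f(21,1)=332367 f(21,3)=287945 f(21,5)=202160 f(21,7)=116070 f(21,9)=54243 f(21,11)=20348 f(21,13)=5985 f(21,15)=1330 f(21,17)=210 f(21,19)=21 f(21,21)=1
t=22: f(22,-4)=177650 f(22,-2)=476102 f(22,0)=630819 f(22,2)=620312 f(22,4)=490105 f(22,6)=318230 f(22,8)=170313 f(22,10)=74591 f(22,12)=26333 f(22,14)=7315 f(22,16)=1540 f(22,18)=231 f(22,20)=22 f(22,22)=1
t=23: f(23,-3)=653752 f(23,-1)=1106921 f(23,1)=1251131 f(23,3)=1110417 f(23,5)=808335 f(23,7)=488543 f(23,9)=244904 f(23,11)=100924 f(23,13)=33648 f(23,15)=8855 f(23,17)=1771 f(23,19)=253 f(23,21)=23 f(23,23)=1
t=24: f(24,-4)=653752 f(24,-2)=1760673 f(24,0)=2358052 f(24,2)=2361548 f(24,4)=1918752 f(24,6)=1296878 f(24,8)=733447 f(24,10)=345828 f(24,12)=134572 f(24,14)=42503 f(24,16)=10626 f(24,18)=2024 f(24,20)=276 f(24,22)=24 f(24,24)=1
t=25: f(25,-3)=2414425 f(25,-1)=4118725 f(25,1)=4719600 f(25,3)=4280300 f(25,5)=3215630 f(25,7)=2030325 f(25,9)=1079275 f(25,11)=480400 f(25,13)=177075 f(25,15)=53129 f(25,17)=12650 f(25,19)=2300 f(25,21)=300 f(25,23)=25 f(25,25)=1
t=26: f(26,-4)=2414425 f(26,-2)=6533150 f(26,0)=8838325 f(26,2)=8999900 f(26,4)=7495930 f(26,6)=5245955 f(26,8)=3109600 f(26,10)=1559675 f(26,12)=657475 f(26,14)=230204 f(26,16)=65779 f(26,18)=14950 f(26,20)=2600 f(26,22)=325 f(26,24)=26 f(26,26)=1
t=27: f(27,-3)=8947575 f(27,-1)=15371475 f(27,1)=17838225 f(27,3)=16495830 f(27,5)=12741885 f(27,7)=8355555 f(27,9)=4669275 f(27,11)=2217150 f(27,13)=887679 f(27,15)=295983 f(27,17)=80729 f(27,19)=17550 f(27,21)=2925 f(27,23)=351 f(27,25)=27 f(27,27)=1
t=28: f(28,-4)=8947575 f(28,-2)=24319050 f(28,0)=33209700 f(28,2)=34334055 f(28,4)=29237715 f(28,6)=21097440 f(28,8)=13024830 f(28,10)=6886425 f(28,12)=3104829 f(28,14)=1183662 f(28,16)=376712 f(28,18)=98279 f(28,20)=20475 f(28,22)=3276 f(28,24)=378 f(28,26)=28 f(28,28)=1
Σ_s f(28,s) = 175844430
P = 175844430/268435456 = 87922215/134217728

Answer: 87922215/134217728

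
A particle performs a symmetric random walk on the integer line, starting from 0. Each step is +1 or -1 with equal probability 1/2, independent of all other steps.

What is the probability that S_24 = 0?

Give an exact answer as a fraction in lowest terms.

Answer: 676039/4194304

Derivation:
To return to 0 after 24 steps: need exactly 12 steps of +1 and 12 of -1.
Favorable paths: C(24,12) = 2704156
Total paths: 2^24 = 16777216
P = 2704156/16777216 = 676039/4194304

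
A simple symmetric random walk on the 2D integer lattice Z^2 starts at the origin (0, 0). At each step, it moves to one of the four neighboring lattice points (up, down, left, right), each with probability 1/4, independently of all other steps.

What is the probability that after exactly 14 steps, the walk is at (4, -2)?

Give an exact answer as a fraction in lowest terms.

Answer: 3006003/268435456

Derivation:
Let h be the number of horizontal steps (so 14-h are vertical). To end at (4,-2) need (h+4)/2 right-steps and ((14-h)-2)/2 up-steps.
Sum over h with 4 ≤ h ≤ 12, h ≡ 0 (mod 2), 14-h ≡ 0 (mod 2):
h=4: C(14,4)·C(4,4)·C(10,4) = 1001·1·210 = 210210
h=6: C(14,6)·C(6,5)·C(8,3) = 3003·6·56 = 1009008
h=8: C(14,8)·C(8,6)·C(6,2) = 3003·28·15 = 1261260
h=10: C(14,10)·C(10,7)·C(4,1) = 1001·120·4 = 480480
h=12: C(14,12)·C(12,8)·C(2,0) = 91·495·1 = 45045
Total favorable: 3006003
Total paths: 4^14 = 268435456
P = 3006003/268435456 = 3006003/268435456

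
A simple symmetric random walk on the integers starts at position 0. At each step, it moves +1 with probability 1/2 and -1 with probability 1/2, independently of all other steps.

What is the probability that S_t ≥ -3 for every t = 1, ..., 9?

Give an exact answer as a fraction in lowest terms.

Let f(t,s) = #length-t paths at position s with S_1..S_t all ≥ -3.
f(t,s) = f(t-1,s-1) + f(t-1,s+1) for s ≥ -3; f(t,s) = 0 for s < -3.
t=0: f(0,0)=1
t=1: f(1,-1)=1 f(1,1)=1
t=2: f(2,-2)=1 f(2,0)=2 f(2,2)=1
t=3: f(3,-3)=1 f(3,-1)=3 f(3,1)=3 f(3,3)=1
t=4: f(4,-2)=4 f(4,0)=6 f(4,2)=4 f(4,4)=1
t=5: f(5,-3)=4 f(5,-1)=10 f(5,1)=10 f(5,3)=5 f(5,5)=1
t=6: f(6,-2)=14 f(6,0)=20 f(6,2)=15 f(6,4)=6 f(6,6)=1
t=7: f(7,-3)=14 f(7,-1)=34 f(7,1)=35 f(7,3)=21 f(7,5)=7 f(7,7)=1
t=8: f(8,-2)=48 f(8,0)=69 f(8,2)=56 f(8,4)=28 f(8,6)=8 f(8,8)=1
t=9: f(9,-3)=48 f(9,-1)=117 f(9,1)=125 f(9,3)=84 f(9,5)=36 f(9,7)=9 f(9,9)=1
Σ_s f(9,s) = 420
P = 420/512 = 105/128

Answer: 105/128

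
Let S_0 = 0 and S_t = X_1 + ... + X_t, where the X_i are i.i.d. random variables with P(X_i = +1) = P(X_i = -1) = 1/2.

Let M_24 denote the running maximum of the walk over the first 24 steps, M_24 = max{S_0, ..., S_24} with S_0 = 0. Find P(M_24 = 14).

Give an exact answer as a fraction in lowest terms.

Let M_24 = max(S_0,...,S_24). Use the reflection principle: for j ≥ 1, #{paths with M_24 ≥ j} = #{S_24 ≥ j} + #{S_24 ≥ j+1}.
By reflection, #{M_24 ≥ 14} = #{S_24 ≥ 14} + #{S_24 ≥ 15} = 55455 + 12951 = 68406.
#{M_24 ≥ 15} = #{S_24 ≥ 15} + #{S_24 ≥ 16} = 12951 + 12951 = 25902.
#{M_24 = 14} = 68406 - 25902 = 42504.
P(M_24 = 14) = 42504/16777216 = 5313/2097152

Answer: 5313/2097152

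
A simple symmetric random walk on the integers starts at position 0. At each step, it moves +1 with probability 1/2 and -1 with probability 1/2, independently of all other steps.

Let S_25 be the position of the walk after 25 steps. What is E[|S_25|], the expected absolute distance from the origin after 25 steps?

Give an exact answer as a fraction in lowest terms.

Answer: 16900975/4194304

Derivation:
S_25 takes values m ≡ 1 (mod 2) with |m| ≤ 25; P(S_25=m) = C(25,(25+m)/2)/2^25.
Total paths: 2^25 = 33554432
Distribution: P(S=-25)=1/33554432, P(S=-23)=25/33554432, P(S=-21)=300/33554432, P(S=-19)=2300/33554432, P(S=-17)=12650/33554432, P(S=-15)=53130/33554432, P(S=-13)=177100/33554432, P(S=-11)=480700/33554432, P(S=-9)=1081575/33554432, P(S=-7)=2042975/33554432, P(S=-5)=3268760/33554432, P(S=-3)=4457400/33554432, P(S=-1)=5200300/33554432, P(S=1)=5200300/33554432, P(S=3)=4457400/33554432, P(S=5)=3268760/33554432, P(S=7)=2042975/33554432, P(S=9)=1081575/33554432, P(S=11)=480700/33554432, P(S=13)=177100/33554432, P(S=15)=53130/33554432, P(S=17)=12650/33554432, P(S=19)=2300/33554432, P(S=21)=300/33554432, P(S=23)=25/33554432, P(S=25)=1/33554432
E[|S_25|] = Σ_m |m|·P(S_25=m) = 135207800/33554432 = 16900975/4194304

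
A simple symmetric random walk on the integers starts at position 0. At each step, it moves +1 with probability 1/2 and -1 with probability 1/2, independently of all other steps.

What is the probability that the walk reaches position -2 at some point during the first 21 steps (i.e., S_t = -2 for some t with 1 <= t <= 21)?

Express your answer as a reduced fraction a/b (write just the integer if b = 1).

Count via complement. Let g(t,s) = #length-t paths at position s with S_1..S_t all ≠ -2.
g(t,s) = g(t-1,s-1) + g(t-1,s+1) for s ≠ -2; g(t,-2) = 0.
t=0: g(0,0)=1
t=1: g(1,-1)=1 g(1,1)=1
t=2: g(2,0)=2 g(2,2)=1
t=3: g(3,-1)=2 g(3,1)=3 g(3,3)=1
t=4: g(4,0)=5 g(4,2)=4 g(4,4)=1
t=5: g(5,-1)=5 g(5,1)=9 g(5,3)=5 g(5,5)=1
t=6: g(6,0)=14 g(6,2)=14 g(6,4)=6 g(6,6)=1
t=7: g(7,-1)=14 g(7,1)=28 g(7,3)=20 g(7,5)=7 g(7,7)=1
t=8: g(8,0)=42 g(8,2)=48 g(8,4)=27 g(8,6)=8 g(8,8)=1
t=9: g(9,-1)=42 g(9,1)=90 g(9,3)=75 g(9,5)=35 g(9,7)=9 g(9,9)=1
t=10: g(10,0)=132 g(10,2)=165 g(10,4)=110 g(10,6)=44 g(10,8)=10 g(10,10)=1
t=11: g(11,-1)=132 g(11,1)=297 g(11,3)=275 g(11,5)=154 g(11,7)=54 g(11,9)=11 g(11,11)=1
t=12: g(12,0)=429 g(12,2)=572 g(12,4)=429 g(12,6)=208 g(12,8)=65 g(12,10)=12 g(12,12)=1
t=13: g(13,-1)=429 g(13,1)=1001 g(13,3)=1001 g(13,5)=637 g(13,7)=273 g(13,9)=77 g(13,11)=13 g(13,13)=1
t=14: g(14,0)=1430 g(14,2)=2002 g(14,4)=1638 g(14,6)=910 g(14,8)=350 g(14,10)=90 g(14,12)=14 g(14,14)=1
t=15: g(15,-1)=1430 g(15,1)=3432 g(15,3)=3640 g(15,5)=2548 g(15,7)=1260 g(15,9)=440 g(15,11)=104 g(15,13)=15 g(15,15)=1
t=16: g(16,0)=4862 g(16,2)=7072 g(16,4)=6188 g(16,6)=3808 g(16,8)=1700 g(16,10)=544 g(16,12)=119 g(16,14)=16 g(16,16)=1
t=17: g(17,-1)=4862 g(17,1)=11934 g(17,3)=13260 g(17,5)=9996 g(17,7)=5508 g(17,9)=2244 g(17,11)=663 g(17,13)=135 g(17,15)=17 g(17,17)=1
t=18: g(18,0)=16796 g(18,2)=25194 g(18,4)=23256 g(18,6)=15504 g(18,8)=7752 g(18,10)=2907 g(18,12)=798 g(18,14)=152 g(18,16)=18 g(18,18)=1
t=19: g(19,-1)=16796 g(19,1)=41990 g(19,3)=48450 g(19,5)=38760 g(19,7)=23256 g(19,9)=10659 g(19,11)=3705 g(19,13)=950 g(19,15)=170 g(19,17)=19 g(19,19)=1
t=20: g(20,0)=58786 g(20,2)=90440 g(20,4)=87210 g(20,6)=62016 g(20,8)=33915 g(20,10)=14364 g(20,12)=4655 g(20,14)=1120 g(20,16)=189 g(20,18)=20 g(20,20)=1
t=21: g(21,-1)=58786 g(21,1)=149226 g(21,3)=177650 g(21,5)=149226 g(21,7)=95931 g(21,9)=48279 g(21,11)=19019 g(21,13)=5775 g(21,15)=1309 g(21,17)=209 g(21,19)=21 g(21,21)=1
Paths never hitting -2: Σ_s g(21,s) = 705432
Paths hitting -2: 2^21 - 705432 = 1391720
P = 1391720/2097152 = 173965/262144

Answer: 173965/262144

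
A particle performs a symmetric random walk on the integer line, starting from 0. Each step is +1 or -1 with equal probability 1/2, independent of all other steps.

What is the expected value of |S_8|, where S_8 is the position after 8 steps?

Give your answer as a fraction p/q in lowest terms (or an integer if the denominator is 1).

Answer: 35/16

Derivation:
S_8 takes values m ≡ 0 (mod 2) with |m| ≤ 8; P(S_8=m) = C(8,(8+m)/2)/2^8.
Total paths: 2^8 = 256
Distribution: P(S=-8)=1/256, P(S=-6)=8/256, P(S=-4)=28/256, P(S=-2)=56/256, P(S=0)=70/256, P(S=2)=56/256, P(S=4)=28/256, P(S=6)=8/256, P(S=8)=1/256
E[|S_8|] = Σ_m |m|·P(S_8=m) = 560/256 = 35/16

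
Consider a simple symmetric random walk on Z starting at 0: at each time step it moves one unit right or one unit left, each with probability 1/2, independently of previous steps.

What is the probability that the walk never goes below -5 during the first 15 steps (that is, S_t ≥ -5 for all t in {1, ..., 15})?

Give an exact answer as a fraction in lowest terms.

Let f(t,s) = #length-t paths at position s with S_1..S_t all ≥ -5.
f(t,s) = f(t-1,s-1) + f(t-1,s+1) for s ≥ -5; f(t,s) = 0 for s < -5.
t=0: f(0,0)=1
t=1: f(1,-1)=1 f(1,1)=1
t=2: f(2,-2)=1 f(2,0)=2 f(2,2)=1
t=3: f(3,-3)=1 f(3,-1)=3 f(3,1)=3 f(3,3)=1
t=4: f(4,-4)=1 f(4,-2)=4 f(4,0)=6 f(4,2)=4 f(4,4)=1
t=5: f(5,-5)=1 f(5,-3)=5 f(5,-1)=10 f(5,1)=10 f(5,3)=5 f(5,5)=1
t=6: f(6,-4)=6 f(6,-2)=15 f(6,0)=20 f(6,2)=15 f(6,4)=6 f(6,6)=1
t=7: f(7,-5)=6 f(7,-3)=21 f(7,-1)=35 f(7,1)=35 f(7,3)=21 f(7,5)=7 f(7,7)=1
t=8: f(8,-4)=27 f(8,-2)=56 f(8,0)=70 f(8,2)=56 f(8,4)=28 f(8,6)=8 f(8,8)=1
t=9: f(9,-5)=27 f(9,-3)=83 f(9,-1)=126 f(9,1)=126 f(9,3)=84 f(9,5)=36 f(9,7)=9 f(9,9)=1
t=10: f(10,-4)=110 f(10,-2)=209 f(10,0)=252 f(10,2)=210 f(10,4)=120 f(10,6)=45 f(10,8)=10 f(10,10)=1
t=11: f(11,-5)=110 f(11,-3)=319 f(11,-1)=461 f(11,1)=462 f(11,3)=330 f(11,5)=165 f(11,7)=55 f(11,9)=11 f(11,11)=1
t=12: f(12,-4)=429 f(12,-2)=780 f(12,0)=923 f(12,2)=792 f(12,4)=495 f(12,6)=220 f(12,8)=66 f(12,10)=12 f(12,12)=1
t=13: f(13,-5)=429 f(13,-3)=1209 f(13,-1)=1703 f(13,1)=1715 f(13,3)=1287 f(13,5)=715 f(13,7)=286 f(13,9)=78 f(13,11)=13 f(13,13)=1
t=14: f(14,-4)=1638 f(14,-2)=2912 f(14,0)=3418 f(14,2)=3002 f(14,4)=2002 f(14,6)=1001 f(14,8)=364 f(14,10)=91 f(14,12)=14 f(14,14)=1
t=15: f(15,-5)=1638 f(15,-3)=4550 f(15,-1)=6330 f(15,1)=6420 f(15,3)=5004 f(15,5)=3003 f(15,7)=1365 f(15,9)=455 f(15,11)=105 f(15,13)=15 f(15,15)=1
Σ_s f(15,s) = 28886
P = 28886/32768 = 14443/16384

Answer: 14443/16384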